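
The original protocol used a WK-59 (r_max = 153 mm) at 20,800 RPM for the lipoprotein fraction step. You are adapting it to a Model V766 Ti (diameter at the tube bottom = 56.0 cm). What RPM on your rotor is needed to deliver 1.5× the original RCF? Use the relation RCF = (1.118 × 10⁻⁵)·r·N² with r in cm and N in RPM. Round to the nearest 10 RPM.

Original rotor: r = 153 mm = 15.3 cm
RCF_original = 1.118 × 10⁻⁵ × 15.3 × (20800)² = 1.118 × 10⁻⁵ × 15.3 × 432,640,000 ≈ 74,004.8 × g
Target RCF = 1.5 × 74,004.8 ≈ 111,007.2 × g
Your rotor: r = 56.0 / 2 = 28 cm
111,007.2 = 1.118 × 10⁻⁵ × 28 × N²
N² = 111,007.2 / (31.304 × 10⁻⁵) = 354,610,273
N ≈ √354,610,273 ≈ 18,831.1

18830 RPM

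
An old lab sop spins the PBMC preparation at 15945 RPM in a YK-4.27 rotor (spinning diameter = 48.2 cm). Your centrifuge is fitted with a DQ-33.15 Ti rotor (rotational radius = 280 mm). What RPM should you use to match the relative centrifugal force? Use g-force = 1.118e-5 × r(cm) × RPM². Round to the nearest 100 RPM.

≈ 14800 RPM

Original rotor: r = 48.2 / 2 = 24.1 cm
RCF = 1.118 × 10⁻⁵ × r × N²
RCF_original = 1.118 × 10⁻⁵ × 24.1 × (15945)² = 1.118 × 10⁻⁵ × 24.1 × 254,243,025 ≈ 68,502.7 × g
Your rotor: r = 280 mm = 28.0 cm
68,502.7 = 1.118 × 10⁻⁵ × 28 × N²
N² = 68,502.7 / (31.304 × 10⁻⁵) = 218,830,501
N ≈ √218,830,501 ≈ 14,792.9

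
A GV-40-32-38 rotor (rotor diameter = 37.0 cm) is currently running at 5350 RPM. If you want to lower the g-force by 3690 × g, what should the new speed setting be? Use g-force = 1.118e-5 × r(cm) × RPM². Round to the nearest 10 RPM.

≈ 3280 RPM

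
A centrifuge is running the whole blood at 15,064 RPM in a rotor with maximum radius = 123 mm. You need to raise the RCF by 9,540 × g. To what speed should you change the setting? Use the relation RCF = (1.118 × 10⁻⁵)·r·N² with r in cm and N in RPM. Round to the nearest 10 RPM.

≈ 17210 RPM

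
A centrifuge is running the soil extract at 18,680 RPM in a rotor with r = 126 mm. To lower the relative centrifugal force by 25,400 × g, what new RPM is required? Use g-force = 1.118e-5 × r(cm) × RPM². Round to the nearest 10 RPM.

≈ 12990 RPM

r = 126 mm = 12.6 cm
Current RCF = 1.118 × 10⁻⁵ × 12.6 × (18680)² = 1.118 × 10⁻⁵ × 12.6 × 348,942,400 ≈ 49,154.8 × g
Target RCF = 49,154.8 − 25,400 = 23,754.8 × g
N² = 23,754.8 / (14.0868 × 10⁻⁵) = 168,631,627
N ≈ √168,631,627 ≈ 12,985.8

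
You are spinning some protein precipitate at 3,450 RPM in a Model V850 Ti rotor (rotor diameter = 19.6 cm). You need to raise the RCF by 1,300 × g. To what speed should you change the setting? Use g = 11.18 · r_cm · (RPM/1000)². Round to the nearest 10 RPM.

≈ 4880 RPM

r = 19.6 / 2 = 9.8 cm
Current RCF = 11.18 × 9.8 × (3.45)² = 11.18 × 9.8 × 11.9025 ≈ 1,304.1 × g
Target RCF = 1,304.1 + 1,300 = 2,604.1 × g
(N/1000)² = 2,604.1 / 109.564 = 23.76784
N = 1000 × √23.76784 ≈ 4,875.2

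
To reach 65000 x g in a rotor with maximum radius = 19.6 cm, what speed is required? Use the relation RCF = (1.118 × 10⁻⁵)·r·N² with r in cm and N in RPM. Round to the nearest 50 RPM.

≈ 17200 RPM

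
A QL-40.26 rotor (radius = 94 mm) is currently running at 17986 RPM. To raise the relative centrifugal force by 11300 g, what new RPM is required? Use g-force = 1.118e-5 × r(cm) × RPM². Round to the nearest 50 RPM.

r = 94 mm = 9.4 cm
Current RCF = 1.118 × 10⁻⁵ × 9.4 × (17986)² = 1.118 × 10⁻⁵ × 9.4 × 323,496,196 ≈ 33,996.9 × g
Target RCF = 33,996.9 + 11,300 = 45,296.9 × g
N² = 45,296.9 / (10.5092 × 10⁻⁵) = 431,021,391
N ≈ √431,021,391 ≈ 20,761.1

20750 RPM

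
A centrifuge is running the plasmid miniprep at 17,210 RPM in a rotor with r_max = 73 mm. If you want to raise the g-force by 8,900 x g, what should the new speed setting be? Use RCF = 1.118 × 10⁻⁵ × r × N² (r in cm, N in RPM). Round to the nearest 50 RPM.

≈ 20150 RPM

r = 73 mm = 7.3 cm
Current RCF = 1.118 × 10⁻⁵ × 7.3 × (17210)² = 1.118 × 10⁻⁵ × 7.3 × 296,184,100 ≈ 24,172.8 × g
Target RCF = 24,172.8 + 8,900 = 33,072.8 × g
N² = 33,072.8 / (8.1614 × 10⁻⁵) = 405,234,396
N ≈ √405,234,396 ≈ 20,130.4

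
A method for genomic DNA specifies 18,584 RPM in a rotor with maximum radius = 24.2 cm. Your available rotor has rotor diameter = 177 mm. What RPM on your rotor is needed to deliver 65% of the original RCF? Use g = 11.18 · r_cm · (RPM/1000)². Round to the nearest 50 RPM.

RCF_original = 11.18 × 24.2 × (18.584)² = 11.18 × 24.2 × 345.365056 ≈ 93,440.6 × g
Target RCF = 0.65 × 93,440.6 ≈ 60,736.4 × g
Your rotor: r = 177 mm / 2 = 88.5 mm = 8.85 cm
60,736.4 = 11.18 × 8.85 × (N/1000)²
(N/1000)² = 60,736.4 / 98.943 = 613.8524
N = 1000 × √613.8524 ≈ 24,776.0

≈ 24800 RPM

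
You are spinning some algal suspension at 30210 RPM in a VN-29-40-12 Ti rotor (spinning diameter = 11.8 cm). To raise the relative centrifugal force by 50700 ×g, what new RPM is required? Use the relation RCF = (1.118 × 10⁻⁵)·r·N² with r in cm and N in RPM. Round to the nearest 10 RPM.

N₂ ≈ 41000 RPM

r = 11.8 / 2 = 5.9 cm
Current RCF = 1.118 × 10⁻⁵ × 5.9 × (30210)² = 1.118 × 10⁻⁵ × 5.9 × 912,644,100 ≈ 60,199.8 × g
Target RCF = 60,199.8 + 50,700 = 110,899.8 × g
N² = 110,899.8 / (6.5962 × 10⁻⁵) = 1,681,268,003
N ≈ √1,681,268,003 ≈ 41,003.3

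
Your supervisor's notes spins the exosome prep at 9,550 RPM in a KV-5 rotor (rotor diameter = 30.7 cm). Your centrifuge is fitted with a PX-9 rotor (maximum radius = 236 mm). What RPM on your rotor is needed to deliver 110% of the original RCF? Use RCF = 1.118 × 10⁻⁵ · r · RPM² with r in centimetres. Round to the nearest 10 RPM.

Original rotor: r = 30.7 / 2 = 15.35 cm
RCF_original = 1.118 × 10⁻⁵ × 15.35 × (9550)² = 1.118 × 10⁻⁵ × 15.35 × 91,202,500 ≈ 15,651.5 × g
Target RCF = 1.1 × 15,651.5 ≈ 17,216.7 × g
Your rotor: r = 236 mm = 23.6 cm
17,216.7 = 1.118 × 10⁻⁵ × 23.6 × N²
N² = 17,216.7 / (26.3848 × 10⁻⁵) = 65,252,342
N ≈ √65,252,342 ≈ 8,077.9

≈ 8080 RPM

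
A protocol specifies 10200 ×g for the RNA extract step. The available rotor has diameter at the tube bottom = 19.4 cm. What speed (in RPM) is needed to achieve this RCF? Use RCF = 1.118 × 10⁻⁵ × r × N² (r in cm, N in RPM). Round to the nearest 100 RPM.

r = 19.4 / 2 = 9.7 cm
10,200 = 1.118 × 10⁻⁵ × 9.7 × N²
N² = 10,200 / (10.8446 × 10⁻⁵) = 94,056,028
N ≈ √94,056,028 ≈ 9,698.2

≈ 9700 RPM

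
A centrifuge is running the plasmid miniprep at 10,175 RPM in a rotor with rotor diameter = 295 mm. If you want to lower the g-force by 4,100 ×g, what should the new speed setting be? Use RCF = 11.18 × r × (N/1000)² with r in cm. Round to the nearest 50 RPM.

8850 RPM

r = 295 mm / 2 = 147.5 mm = 14.75 cm
Current RCF = 11.18 × 14.75 × (10.175)² = 11.18 × 14.75 × 103.530625 ≈ 17,072.7 × g
Target RCF = 17,072.7 − 4,100 = 12,972.7 × g
(N/1000)² = 12,972.7 / 164.905 = 78.66772
N = 1000 × √78.66772 ≈ 8,869.5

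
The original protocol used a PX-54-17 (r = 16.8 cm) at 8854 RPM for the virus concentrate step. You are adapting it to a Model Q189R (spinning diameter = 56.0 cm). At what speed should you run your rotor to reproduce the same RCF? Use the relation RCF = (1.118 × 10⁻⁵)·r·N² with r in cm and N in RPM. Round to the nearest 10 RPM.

6860 RPM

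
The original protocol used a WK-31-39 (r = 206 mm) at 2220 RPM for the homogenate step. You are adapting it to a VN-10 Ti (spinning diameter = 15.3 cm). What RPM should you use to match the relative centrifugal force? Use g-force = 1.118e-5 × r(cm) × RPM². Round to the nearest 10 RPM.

≈ 3640 RPM

Original rotor: r = 206 mm = 20.6 cm
RCF_original = 1.118 × 10⁻⁵ × 20.6 × (2220)² = 1.118 × 10⁻⁵ × 20.6 × 4,928,400 ≈ 1,135 × g
Your rotor: r = 15.3 / 2 = 7.65 cm
1,135 = 1.118 × 10⁻⁵ × 7.65 × N²
N² = 1,135 / (8.5527 × 10⁻⁵) = 13,270,663
N ≈ √13,270,663 ≈ 3,642.9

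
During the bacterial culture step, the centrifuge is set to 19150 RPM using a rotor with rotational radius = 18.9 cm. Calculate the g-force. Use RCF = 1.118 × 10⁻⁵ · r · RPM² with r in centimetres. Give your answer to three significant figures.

≈ 77500 × g

RCF = 1.118 × 10⁻⁵ × 18.9 × (19150)² = 1.118 × 10⁻⁵ × 18.9 × 366,722,500 ≈ 77,489.2 × g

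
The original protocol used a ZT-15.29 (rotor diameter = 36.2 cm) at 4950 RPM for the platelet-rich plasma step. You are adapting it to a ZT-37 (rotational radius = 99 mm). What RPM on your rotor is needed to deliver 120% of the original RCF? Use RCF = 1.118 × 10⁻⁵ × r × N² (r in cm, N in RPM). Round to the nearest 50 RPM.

7350 RPM

Original rotor: r = 36.2 / 2 = 18.1 cm
RCF_original = 1.118 × 10⁻⁵ × 18.1 × (4950)² = 1.118 × 10⁻⁵ × 18.1 × 24,502,500 ≈ 4,958.3 × g
Target RCF = 1.2 × 4,958.3 ≈ 5,950 × g
Your rotor: r = 99 mm = 9.9 cm
5,950 = 1.118 × 10⁻⁵ × 9.9 × N²
N² = 5,950 / (11.0682 × 10⁻⁵) = 53,757,612
N ≈ √53,757,612 ≈ 7,332.0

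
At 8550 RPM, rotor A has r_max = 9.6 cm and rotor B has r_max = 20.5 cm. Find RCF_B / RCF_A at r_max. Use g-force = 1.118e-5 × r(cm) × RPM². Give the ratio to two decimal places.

2.14

At fixed N, RCF ∝ r, so RCF_B/RCF_A = r_B/r_A = 20.5 / 9.6 = 2.1354.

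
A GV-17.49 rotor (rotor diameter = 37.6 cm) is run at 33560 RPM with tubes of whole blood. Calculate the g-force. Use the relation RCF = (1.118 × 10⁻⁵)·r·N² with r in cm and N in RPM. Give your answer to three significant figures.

RCF ≈ 237000 x g

r = 37.6 / 2 = 18.8 cm
RCF = 1.118 × 10⁻⁵ × r × N²
RCF = 1.118 × 10⁻⁵ × 18.8 × (33560)² = 1.118 × 10⁻⁵ × 18.8 × 1,126,273,600 ≈ 236,724.7 × g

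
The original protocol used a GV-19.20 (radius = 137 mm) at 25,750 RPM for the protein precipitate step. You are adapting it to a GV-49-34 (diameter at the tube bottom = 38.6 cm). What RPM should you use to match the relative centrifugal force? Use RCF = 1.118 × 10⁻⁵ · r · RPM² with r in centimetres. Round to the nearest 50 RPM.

Original rotor: r = 137 mm = 13.7 cm
RCF = 1.118 × 10⁻⁵ × r × N²
RCF_original = 1.118 × 10⁻⁵ × 13.7 × (25750)² = 1.118 × 10⁻⁵ × 13.7 × 663,062,500 ≈ 101,558.6 × g
Your rotor: r = 38.6 / 2 = 19.3 cm
101,558.6 = 1.118 × 10⁻⁵ × 19.3 × N²
N² = 101,558.6 / (21.5774 × 10⁻⁵) = 470,671,165
N ≈ √470,671,165 ≈ 21,695.0

≈ 21700 RPM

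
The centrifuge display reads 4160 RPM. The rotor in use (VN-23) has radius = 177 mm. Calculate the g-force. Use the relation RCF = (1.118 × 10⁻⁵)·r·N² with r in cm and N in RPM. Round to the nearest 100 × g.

3400 ×g

r = 177 mm = 17.7 cm
RCF = 1.118 × 10⁻⁵ × r × N²
RCF = 1.118 × 10⁻⁵ × 17.7 × (4160)² = 1.118 × 10⁻⁵ × 17.7 × 17,305,600 ≈ 3,424.5 × g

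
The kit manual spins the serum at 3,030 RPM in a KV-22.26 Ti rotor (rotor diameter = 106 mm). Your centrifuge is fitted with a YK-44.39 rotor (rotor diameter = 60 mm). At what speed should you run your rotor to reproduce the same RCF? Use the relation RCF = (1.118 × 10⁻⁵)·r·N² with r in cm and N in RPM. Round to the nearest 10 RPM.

Original rotor: r = 106 mm / 2 = 53 mm = 5.3 cm
RCF = 1.118 × 10⁻⁵ × r × N²
RCF_original = 1.118 × 10⁻⁵ × 5.3 × (3030)² = 1.118 × 10⁻⁵ × 5.3 × 9,180,900 ≈ 544 × g
Your rotor: r = 60 mm / 2 = 30 mm = 3 cm
544 = 1.118 × 10⁻⁵ × 3 × N²
N² = 544 / (3.354 × 10⁻⁵) = 16,219,439
N ≈ √16,219,439 ≈ 4,027.3

4030 RPM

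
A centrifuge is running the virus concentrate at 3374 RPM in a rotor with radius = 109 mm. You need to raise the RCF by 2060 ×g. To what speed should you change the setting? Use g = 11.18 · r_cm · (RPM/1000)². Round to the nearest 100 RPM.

r = 109 mm = 10.9 cm
Current RCF = 11.18 × 10.9 × (3.374)² = 11.18 × 10.9 × 11.383876 ≈ 1,387.3 × g
Target RCF = 1,387.3 + 2,060 = 3,447.3 × g
(N/1000)² = 3,447.3 / 121.862 = 28.28856
N = 1000 × √28.28856 ≈ 5,318.7

5300 RPM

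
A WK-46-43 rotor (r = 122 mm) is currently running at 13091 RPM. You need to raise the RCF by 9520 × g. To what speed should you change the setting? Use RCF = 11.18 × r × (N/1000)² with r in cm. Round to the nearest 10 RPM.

≈ 15530 RPM

r = 122 mm = 12.2 cm
Current RCF = 11.18 × 12.2 × (13.091)² = 11.18 × 12.2 × 171.374281 ≈ 23,374.8 × g
Target RCF = 23,374.8 + 9,520 = 32,894.8 × g
(N/1000)² = 32,894.8 / 136.396 = 241.1713
N = 1000 × √241.1713 ≈ 15,529.7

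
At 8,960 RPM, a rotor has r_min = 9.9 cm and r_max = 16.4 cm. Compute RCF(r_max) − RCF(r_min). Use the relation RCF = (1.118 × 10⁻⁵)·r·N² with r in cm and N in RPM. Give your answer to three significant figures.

ΔRCF ≈ 5830 g

ΔRCF = 1.118 × 10⁻⁵ × (r_max − r_min) × N² = 1.118 × 10⁻⁵ × 6.5 × 80,281,600 ≈ 5,834.1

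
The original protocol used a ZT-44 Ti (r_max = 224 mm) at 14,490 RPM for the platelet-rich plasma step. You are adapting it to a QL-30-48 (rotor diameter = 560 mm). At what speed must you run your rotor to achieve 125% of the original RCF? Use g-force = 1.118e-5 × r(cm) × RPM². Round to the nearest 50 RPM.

14500 RPM

Original rotor: r = 224 mm = 22.4 cm
RCF = 1.118 × 10⁻⁵ × r × N²
RCF_original = 1.118 × 10⁻⁵ × 22.4 × (14490)² = 1.118 × 10⁻⁵ × 22.4 × 209,960,100 ≈ 52,580.7 × g
Target RCF = 1.25 × 52,580.7 ≈ 65,725.9 × g
Your rotor: r = 560 mm / 2 = 280 mm = 28 cm
65,725.9 = 1.118 × 10⁻⁵ × 28 × N²
N² = 65,725.9 / (31.304 × 10⁻⁵) = 209,960,069
N ≈ √209,960,069 ≈ 14,490.0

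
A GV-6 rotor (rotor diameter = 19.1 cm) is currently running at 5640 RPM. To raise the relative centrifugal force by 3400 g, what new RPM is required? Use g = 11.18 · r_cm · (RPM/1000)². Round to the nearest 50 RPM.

r = 19.1 / 2 = 9.55 cm
Current RCF = 11.18 × 9.55 × (5.64)² = 11.18 × 9.55 × 31.8096 ≈ 3,396.3 × g
Target RCF = 3,396.3 + 3,400 = 6,796.3 × g
(N/1000)² = 6,796.3 / 106.769 = 63.65424
N = 1000 × √63.65424 ≈ 7,978.4

≈ 8000 RPM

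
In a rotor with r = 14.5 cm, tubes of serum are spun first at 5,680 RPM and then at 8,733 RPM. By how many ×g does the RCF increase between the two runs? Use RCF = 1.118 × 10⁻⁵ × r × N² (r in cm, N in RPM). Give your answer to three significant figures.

RCF₁ = 1.118 × 10⁻⁵ × 14.5 × (5680)² = 1.118 × 10⁻⁵ × 14.5 × 32,262,400 ≈ 5,230.1 × g
RCF₂ = 1.118 × 10⁻⁵ × 14.5 × (8733)² = 1.118 × 10⁻⁵ × 14.5 × 76,265,289 ≈ 12,363.4 × g
Increase = 12,363.4 − 5,230.1 = 7,133.3

7130 ×g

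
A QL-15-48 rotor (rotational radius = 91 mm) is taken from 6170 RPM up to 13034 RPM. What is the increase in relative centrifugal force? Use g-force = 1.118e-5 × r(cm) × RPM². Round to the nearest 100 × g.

r = 91 mm = 9.1 cm
RCF₁ = 1.118 × 10⁻⁵ × 9.1 × (6170)² = 1.118 × 10⁻⁵ × 9.1 × 38,068,900 ≈ 3,873.1 × g
RCF₂ = 1.118 × 10⁻⁵ × 9.1 × (13034)² = 1.118 × 10⁻⁵ × 9.1 × 169,885,156 ≈ 17,283.8 × g
Increase = 17,283.8 − 3,873.1 = 13,410.7

13400 g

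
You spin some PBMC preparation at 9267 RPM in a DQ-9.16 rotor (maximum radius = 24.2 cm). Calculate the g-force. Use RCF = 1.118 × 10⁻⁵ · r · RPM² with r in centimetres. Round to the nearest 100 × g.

RCF = 1.118 × 10⁻⁵ × r × N²
RCF = 1.118 × 10⁻⁵ × 24.2 × (9267)² = 1.118 × 10⁻⁵ × 24.2 × 85,877,289 ≈ 23,234.6 × g

≈ 23200 x g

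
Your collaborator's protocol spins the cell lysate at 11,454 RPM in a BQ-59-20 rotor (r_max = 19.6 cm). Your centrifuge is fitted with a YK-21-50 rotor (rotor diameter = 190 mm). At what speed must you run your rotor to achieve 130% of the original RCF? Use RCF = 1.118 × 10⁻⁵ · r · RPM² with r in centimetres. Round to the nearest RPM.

RCF_original = 1.118 × 10⁻⁵ × 19.6 × (11454)² = 1.118 × 10⁻⁵ × 19.6 × 131,194,116 ≈ 28,748.3 × g
Target RCF = 1.3 × 28,748.3 ≈ 37,372.8 × g
Your rotor: r = 190 mm / 2 = 95 mm = 9.5 cm
37,372.8 = 1.118 × 10⁻⁵ × 9.5 × N²
N² = 37,372.8 / (10.621 × 10⁻⁵) = 351,876,471
N ≈ √351,876,471 ≈ 18,758.4

18758 RPM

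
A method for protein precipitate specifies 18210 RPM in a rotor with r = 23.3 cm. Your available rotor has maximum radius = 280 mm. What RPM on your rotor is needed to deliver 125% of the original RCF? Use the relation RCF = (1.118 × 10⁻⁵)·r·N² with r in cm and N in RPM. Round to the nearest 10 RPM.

≈ 18570 RPM

RCF = 1.118 × 10⁻⁵ × r × N²
RCF_original = 1.118 × 10⁻⁵ × 23.3 × (18210)² = 1.118 × 10⁻⁵ × 23.3 × 331,604,100 ≈ 86,380.9 × g
Target RCF = 1.25 × 86,380.9 ≈ 107,976.1 × g
Your rotor: r = 280 mm = 28.0 cm
107,976.1 = 1.118 × 10⁻⁵ × 28 × N²
N² = 107,976.1 / (31.304 × 10⁻⁵) = 344,927,485
N ≈ √344,927,485 ≈ 18,572.2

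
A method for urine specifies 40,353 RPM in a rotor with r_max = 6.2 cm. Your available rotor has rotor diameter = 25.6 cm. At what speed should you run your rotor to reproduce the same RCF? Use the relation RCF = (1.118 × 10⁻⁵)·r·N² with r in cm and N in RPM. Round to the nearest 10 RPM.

RCF = 1.118 × 10⁻⁵ × r × N²
RCF_original = 1.118 × 10⁻⁵ × 6.2 × (40353)² = 1.118 × 10⁻⁵ × 6.2 × 1,628,364,609 ≈ 112,871.7 × g
Your rotor: r = 25.6 / 2 = 12.8 cm
112,871.7 = 1.118 × 10⁻⁵ × 12.8 × N²
N² = 112,871.7 / (14.3104 × 10⁻⁵) = 788,738,959
N ≈ √788,738,959 ≈ 28,084.5

28080 RPM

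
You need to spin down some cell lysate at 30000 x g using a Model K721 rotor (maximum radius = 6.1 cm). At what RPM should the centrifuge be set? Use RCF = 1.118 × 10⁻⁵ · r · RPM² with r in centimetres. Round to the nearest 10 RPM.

N ≈ 20970 RPM

30,000 = 1.118 × 10⁻⁵ × 6.1 × N²
N² = 30,000 / (6.8198 × 10⁻⁵) = 439,895,598
N ≈ √439,895,598 ≈ 20,973.7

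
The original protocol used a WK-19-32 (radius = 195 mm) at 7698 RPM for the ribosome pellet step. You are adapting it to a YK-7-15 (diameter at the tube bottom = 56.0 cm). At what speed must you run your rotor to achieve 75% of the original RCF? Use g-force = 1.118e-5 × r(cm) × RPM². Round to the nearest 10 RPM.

5560 RPM

Original rotor: r = 195 mm = 19.5 cm
RCF = 1.118 × 10⁻⁵ × r × N²
RCF_original = 1.118 × 10⁻⁵ × 19.5 × (7698)² = 1.118 × 10⁻⁵ × 19.5 × 59,259,204 ≈ 12,919.1 × g
Target RCF = 0.75 × 12,919.1 ≈ 9,689.3 × g
Your rotor: r = 56.0 / 2 = 28 cm
9,689.3 = 1.118 × 10⁻⁵ × 28 × N²
N² = 9,689.3 / (31.304 × 10⁻⁵) = 30,952,274
N ≈ √30,952,274 ≈ 5,563.5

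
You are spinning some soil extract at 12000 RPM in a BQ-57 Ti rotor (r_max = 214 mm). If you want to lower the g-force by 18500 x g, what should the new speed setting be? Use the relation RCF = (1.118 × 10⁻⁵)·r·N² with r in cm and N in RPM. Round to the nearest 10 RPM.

N₂ ≈ 8170 RPM

r = 214 mm = 21.4 cm
Current RCF = 1.118 × 10⁻⁵ × 21.4 × (12000)² = 1.118 × 10⁻⁵ × 21.4 × 144,000,000 ≈ 34,452.3 × g
Target RCF = 34,452.3 − 18,500 = 15,952.3 × g
N² = 15,952.3 / (23.9252 × 10⁻⁵) = 66,675,723
N ≈ √66,675,723 ≈ 8,165.5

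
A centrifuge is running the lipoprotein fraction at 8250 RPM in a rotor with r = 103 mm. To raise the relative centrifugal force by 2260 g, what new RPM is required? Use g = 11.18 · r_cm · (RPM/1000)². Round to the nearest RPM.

r = 103 mm = 10.3 cm
Current RCF = 11.18 × 10.3 × (8.25)² = 11.18 × 10.3 × 68.0625 ≈ 7,837.7 × g
Target RCF = 7,837.7 + 2,260 = 10,097.7 × g
(N/1000)² = 10,097.7 / 115.154 = 87.68866
N = 1000 × √87.68866 ≈ 9,364.2

≈ 9364 RPM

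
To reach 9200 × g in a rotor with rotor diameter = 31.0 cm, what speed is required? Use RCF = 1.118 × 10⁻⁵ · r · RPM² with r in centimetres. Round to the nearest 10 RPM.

r = 31.0 / 2 = 15.5 cm
9,200 = 1.118 × 10⁻⁵ × 15.5 × N²
N² = 9,200 / (17.329 × 10⁻⁵) = 53,090,196
N ≈ √53,090,196 ≈ 7,286.3

≈ 7290 RPM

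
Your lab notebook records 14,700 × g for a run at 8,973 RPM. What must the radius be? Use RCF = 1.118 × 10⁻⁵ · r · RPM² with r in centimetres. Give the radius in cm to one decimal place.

14700 = 1.118 × 10⁻⁵ × r × (8973)²
r = 14700 / (1.118 × 10⁻⁵ × 80,514,729) = 14700 / 900.1547 ≈ 16.331 cm

16.3 cm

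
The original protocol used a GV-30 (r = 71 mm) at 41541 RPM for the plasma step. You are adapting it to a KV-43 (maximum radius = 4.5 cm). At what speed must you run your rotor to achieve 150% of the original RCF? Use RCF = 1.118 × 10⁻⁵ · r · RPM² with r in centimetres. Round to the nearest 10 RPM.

Original rotor: r = 71 mm = 7.1 cm
RCF_original = 1.118 × 10⁻⁵ × 7.1 × (41541)² = 1.118 × 10⁻⁵ × 7.1 × 1,725,654,681 ≈ 136,979 × g
Target RCF = 1.5 × 136,979 ≈ 205,468.5 × g
205,468.5 = 1.118 × 10⁻⁵ × 4.5 × N²
N² = 205,468.5 / (5.031 × 10⁻⁵) = 4,084,048,897
N ≈ √4,084,048,897 ≈ 63,906.6

63910 RPM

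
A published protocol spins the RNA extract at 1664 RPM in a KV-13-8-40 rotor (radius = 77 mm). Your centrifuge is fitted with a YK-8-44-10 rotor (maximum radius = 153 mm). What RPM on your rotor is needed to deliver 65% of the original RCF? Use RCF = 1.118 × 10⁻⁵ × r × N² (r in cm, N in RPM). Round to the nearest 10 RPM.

Original rotor: r = 77 mm = 7.7 cm
RCF = 1.118 × 10⁻⁵ × r × N²
RCF_original = 1.118 × 10⁻⁵ × 7.7 × (1664)² = 1.118 × 10⁻⁵ × 7.7 × 2,768,896 ≈ 238.4 × g
Target RCF = 0.65 × 238.4 ≈ 155 × g
Your rotor: r = 153 mm = 15.3 cm
155 = 1.118 × 10⁻⁵ × 15.3 × N²
N² = 155 / (17.1054 × 10⁻⁵) = 906,147
N ≈ √906,147 ≈ 951.9

≈ 950 RPM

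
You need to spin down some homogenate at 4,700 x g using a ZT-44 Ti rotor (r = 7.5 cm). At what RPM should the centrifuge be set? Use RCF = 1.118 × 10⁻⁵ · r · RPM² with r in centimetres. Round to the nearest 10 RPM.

≈ 7490 RPM

4,700 = 1.118 × 10⁻⁵ × 7.5 × N²
N² = 4,700 / (8.385 × 10⁻⁵) = 56,052,475
N ≈ √56,052,475 ≈ 7,486.8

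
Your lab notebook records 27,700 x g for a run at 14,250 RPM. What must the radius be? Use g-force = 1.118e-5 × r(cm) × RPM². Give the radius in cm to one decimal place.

≈ 12.2 cm

RCF = 1.118 × 10⁻⁵ × r × N²
27700 = 1.118 × 10⁻⁵ × r × (14250)²
r = 27700 / (1.118 × 10⁻⁵ × 203,062,500) = 27700 / 2270.239 ≈ 12.201 cm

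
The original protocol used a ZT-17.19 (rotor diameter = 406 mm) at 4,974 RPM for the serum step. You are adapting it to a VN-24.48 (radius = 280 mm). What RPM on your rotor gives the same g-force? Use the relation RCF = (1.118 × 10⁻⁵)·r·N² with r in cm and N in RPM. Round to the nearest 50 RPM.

Original rotor: r = 406 mm / 2 = 203 mm = 20.3 cm
RCF = 1.118 × 10⁻⁵ × r × N²
RCF_original = 1.118 × 10⁻⁵ × 20.3 × (4974)² = 1.118 × 10⁻⁵ × 20.3 × 24,740,676 ≈ 5,615 × g
Your rotor: r = 280 mm = 28.0 cm
5,615 = 1.118 × 10⁻⁵ × 28 × N²
N² = 5,615 / (31.304 × 10⁻⁵) = 17,937,005
N ≈ √17,937,005 ≈ 4,235.2

≈ 4250 RPM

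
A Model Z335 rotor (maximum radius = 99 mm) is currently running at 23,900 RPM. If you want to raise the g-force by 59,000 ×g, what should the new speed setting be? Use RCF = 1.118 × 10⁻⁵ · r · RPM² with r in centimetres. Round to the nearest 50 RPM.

r = 99 mm = 9.9 cm
Current RCF = 1.118 × 10⁻⁵ × 9.9 × (23900)² = 1.118 × 10⁻⁵ × 9.9 × 571,210,000 ≈ 63,222.7 × g
Target RCF = 63,222.7 + 59,000 = 122,222.7 × g
N² = 122,222.7 / (11.0682 × 10⁻⁵) = 1,104,268,987
N ≈ √1,104,268,987 ≈ 33,230.5

N₂ ≈ 33250 RPM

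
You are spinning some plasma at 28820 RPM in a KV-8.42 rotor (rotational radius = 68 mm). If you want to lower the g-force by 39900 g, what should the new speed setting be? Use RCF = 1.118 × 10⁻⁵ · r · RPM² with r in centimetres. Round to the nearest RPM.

N₂ ≈ 17486 RPM

r = 68 mm = 6.8 cm
Current RCF = 1.118 × 10⁻⁵ × 6.8 × (28820)² = 1.118 × 10⁻⁵ × 6.8 × 830,592,400 ≈ 63,145 × g
Target RCF = 63,145 − 39,900 = 23,245 × g
N² = 23,245 / (7.6024 × 10⁻⁵) = 305,758,708
N ≈ √305,758,708 ≈ 17,486.0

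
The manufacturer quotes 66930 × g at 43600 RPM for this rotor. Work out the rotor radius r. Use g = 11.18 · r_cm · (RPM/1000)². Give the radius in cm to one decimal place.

66930 = 11.18 × r × (43.6)²
r = 66930 / (11.18 × 1900.96) = 66930 / 21252.73 ≈ 3.149 cm

≈ 3.1 cm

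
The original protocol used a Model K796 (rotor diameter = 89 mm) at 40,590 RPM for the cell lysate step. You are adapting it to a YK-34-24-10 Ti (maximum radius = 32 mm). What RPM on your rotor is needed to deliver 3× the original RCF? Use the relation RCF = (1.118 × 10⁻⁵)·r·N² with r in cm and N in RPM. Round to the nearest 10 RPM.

Original rotor: r = 89 mm / 2 = 44.5 mm = 4.45 cm
RCF_original = 1.118 × 10⁻⁵ × 4.45 × (40590)² = 1.118 × 10⁻⁵ × 4.45 × 1,647,548,100 ≈ 81,967.2 × g
Target RCF = 3 × 81,967.2 ≈ 245,901.6 × g
Your rotor: r = 32 mm = 3.2 cm
245,901.6 = 1.118 × 10⁻⁵ × 3.2 × N²
N² = 245,901.6 / (3.5776 × 10⁻⁵) = 6,873,367,621
N ≈ √6,873,367,621 ≈ 82,905.8

82910 RPM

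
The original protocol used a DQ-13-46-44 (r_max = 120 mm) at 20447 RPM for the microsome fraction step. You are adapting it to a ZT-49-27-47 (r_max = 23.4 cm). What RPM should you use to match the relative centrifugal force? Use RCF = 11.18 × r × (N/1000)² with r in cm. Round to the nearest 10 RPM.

14640 RPM

Original rotor: r = 120 mm = 12.0 cm
RCF_original = 11.18 × 12 × (20.447)² = 11.18 × 12 × 418.079809 ≈ 56,089.6 × g
56,089.6 = 11.18 × 23.4 × (N/1000)²
(N/1000)² = 56,089.6 / 261.612 = 214.4
N = 1000 × √214.4 ≈ 14,642.4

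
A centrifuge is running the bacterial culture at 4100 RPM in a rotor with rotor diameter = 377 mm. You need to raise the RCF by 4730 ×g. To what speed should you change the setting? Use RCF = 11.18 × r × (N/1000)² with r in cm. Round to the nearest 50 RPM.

r = 377 mm / 2 = 188.5 mm = 18.85 cm
Current RCF = 11.18 × 18.85 × (4.1)² = 11.18 × 18.85 × 16.81 ≈ 3,542.6 × g
Target RCF = 3,542.6 + 4,730 = 8,272.6 × g
(N/1000)² = 8,272.6 / 210.743 = 39.25445
N = 1000 × √39.25445 ≈ 6,265.3

N₂ ≈ 6250 RPM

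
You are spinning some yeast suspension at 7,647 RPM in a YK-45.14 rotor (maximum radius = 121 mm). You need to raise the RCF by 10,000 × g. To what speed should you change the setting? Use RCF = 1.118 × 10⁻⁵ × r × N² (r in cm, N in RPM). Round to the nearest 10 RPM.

11510 RPM

r = 121 mm = 12.1 cm
Current RCF = 1.118 × 10⁻⁵ × 12.1 × (7647)² = 1.118 × 10⁻⁵ × 12.1 × 58,476,609 ≈ 7,910.6 × g
Target RCF = 7,910.6 + 10,000 = 17,910.6 × g
N² = 17,910.6 / (13.5278 × 10⁻⁵) = 132,398,468
N ≈ √132,398,468 ≈ 11,506.5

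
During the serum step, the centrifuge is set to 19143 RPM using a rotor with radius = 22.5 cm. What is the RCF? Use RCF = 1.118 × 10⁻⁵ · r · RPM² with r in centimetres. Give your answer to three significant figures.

≈ 92200 x g

RCF = 1.118 × 10⁻⁵ × 22.5 × (19143)² = 1.118 × 10⁻⁵ × 22.5 × 366,454,449 ≈ 92,181.6 × g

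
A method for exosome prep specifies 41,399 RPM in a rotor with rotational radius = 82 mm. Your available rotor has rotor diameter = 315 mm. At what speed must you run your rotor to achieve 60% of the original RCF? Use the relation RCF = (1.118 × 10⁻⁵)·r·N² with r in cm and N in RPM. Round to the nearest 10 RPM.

23140 RPM

Original rotor: r = 82 mm = 8.2 cm
RCF = 1.118 × 10⁻⁵ × r × N²
RCF_original = 1.118 × 10⁻⁵ × 8.2 × (41399)² = 1.118 × 10⁻⁵ × 8.2 × 1,713,877,201 ≈ 157,121.4 × g
Target RCF = 0.6 × 157,121.4 ≈ 94,272.8 × g
Your rotor: r = 315 mm / 2 = 157.5 mm = 15.75 cm
94,272.8 = 1.118 × 10⁻⁵ × 15.75 × N²
N² = 94,272.8 / (17.6085 × 10⁻⁵) = 535,382,344
N ≈ √535,382,344 ≈ 23,138.3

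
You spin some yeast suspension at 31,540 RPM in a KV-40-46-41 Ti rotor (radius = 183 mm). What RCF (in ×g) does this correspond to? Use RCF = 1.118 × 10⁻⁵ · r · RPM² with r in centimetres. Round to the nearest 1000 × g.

204000 ×g

r = 183 mm = 18.3 cm
RCF = 1.118 × 10⁻⁵ × 18.3 × (31540)² = 1.118 × 10⁻⁵ × 18.3 × 994,771,600 ≈ 203,524.3 × g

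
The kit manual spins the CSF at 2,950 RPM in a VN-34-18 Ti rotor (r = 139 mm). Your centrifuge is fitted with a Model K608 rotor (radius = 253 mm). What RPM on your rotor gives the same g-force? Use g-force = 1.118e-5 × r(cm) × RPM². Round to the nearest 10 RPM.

2190 RPM

Original rotor: r = 139 mm = 13.9 cm
RCF = 1.118 × 10⁻⁵ × r × N²
RCF_original = 1.118 × 10⁻⁵ × 13.9 × (2950)² = 1.118 × 10⁻⁵ × 13.9 × 8,702,500 ≈ 1,352.4 × g
Your rotor: r = 253 mm = 25.3 cm
1,352.4 = 1.118 × 10⁻⁵ × 25.3 × N²
N² = 1,352.4 / (28.2854 × 10⁻⁵) = 4,781,265
N ≈ √4,781,265 ≈ 2,186.6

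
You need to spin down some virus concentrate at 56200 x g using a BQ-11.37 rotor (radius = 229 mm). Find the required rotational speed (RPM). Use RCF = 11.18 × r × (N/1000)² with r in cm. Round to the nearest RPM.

N ≈ 14816 RPM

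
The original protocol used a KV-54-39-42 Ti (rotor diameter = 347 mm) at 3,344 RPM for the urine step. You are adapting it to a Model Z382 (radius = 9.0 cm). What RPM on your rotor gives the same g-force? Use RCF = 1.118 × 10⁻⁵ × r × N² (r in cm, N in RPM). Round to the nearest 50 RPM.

Original rotor: r = 347 mm / 2 = 173.5 mm = 17.35 cm
RCF = 1.118 × 10⁻⁵ × r × N²
RCF_original = 1.118 × 10⁻⁵ × 17.35 × (3344)² = 1.118 × 10⁻⁵ × 17.35 × 11,182,336 ≈ 2,169.1 × g
2,169.1 = 1.118 × 10⁻⁵ × 9 × N²
N² = 2,169.1 / (10.062 × 10⁻⁵) = 21,557,344
N ≈ √21,557,344 ≈ 4,643.0

≈ 4650 RPM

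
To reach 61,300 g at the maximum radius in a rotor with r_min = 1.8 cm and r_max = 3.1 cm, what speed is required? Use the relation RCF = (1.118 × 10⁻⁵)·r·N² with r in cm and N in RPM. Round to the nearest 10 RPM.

≈ 42060 RPM

Use r_max = 3.1 cm.
61,300 = 1.118 × 10⁻⁵ × 3.1 × N²
N² = 61,300 / (3.4658 × 10⁻⁵) = 1,768,711,409
N ≈ √1,768,711,409 ≈ 42,056.1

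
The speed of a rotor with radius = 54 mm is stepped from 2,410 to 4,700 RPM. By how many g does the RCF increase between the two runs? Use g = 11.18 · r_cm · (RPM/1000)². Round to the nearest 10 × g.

≈ 980 g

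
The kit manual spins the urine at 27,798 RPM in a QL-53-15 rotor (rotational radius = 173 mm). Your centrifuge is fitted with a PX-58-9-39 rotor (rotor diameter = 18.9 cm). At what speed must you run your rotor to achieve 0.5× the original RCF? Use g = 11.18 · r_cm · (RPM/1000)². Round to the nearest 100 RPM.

26600 RPM

Original rotor: r = 173 mm = 17.3 cm
RCF = 11.18 × r × (N/1000)²
RCF_original = 11.18 × 17.3 × (27.798)² = 11.18 × 17.3 × 772.728804 ≈ 149,456.6 × g
Target RCF = 0.5 × 149,456.6 ≈ 74,728.3 × g
Your rotor: r = 18.9 / 2 = 9.45 cm
74,728.3 = 11.18 × 9.45 × (N/1000)²
(N/1000)² = 74,728.3 / 105.651 = 707.3128
N = 1000 × √707.3128 ≈ 26,595.4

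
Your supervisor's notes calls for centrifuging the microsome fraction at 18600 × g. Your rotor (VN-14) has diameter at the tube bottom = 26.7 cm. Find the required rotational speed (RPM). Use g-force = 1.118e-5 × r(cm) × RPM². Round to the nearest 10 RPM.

r = 26.7 / 2 = 13.35 cm
RCF = 1.118 × 10⁻⁵ × r × N²
18,600 = 1.118 × 10⁻⁵ × 13.35 × N²
N² = 18,600 / (14.9253 × 10⁻⁵) = 124,620,611
N ≈ √124,620,611 ≈ 11,163.4

N ≈ 11160 RPM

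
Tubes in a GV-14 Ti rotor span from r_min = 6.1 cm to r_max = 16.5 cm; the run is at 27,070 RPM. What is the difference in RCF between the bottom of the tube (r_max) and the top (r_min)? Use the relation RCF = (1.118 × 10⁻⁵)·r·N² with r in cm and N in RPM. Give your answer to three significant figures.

85200 × g

RCF_max = 1.118 × 10⁻⁵ × 16.5 × (27070)² = 1.118 × 10⁻⁵ × 16.5 × 732,784,900 ≈ 135,176.8 × g
RCF_min = 1.118 × 10⁻⁵ × 6.1 × (27070)² = 1.118 × 10⁻⁵ × 6.1 × 732,784,900 ≈ 49,974.5 × g
ΔRCF = 135,176.8 − 49,974.5 = 85,202.3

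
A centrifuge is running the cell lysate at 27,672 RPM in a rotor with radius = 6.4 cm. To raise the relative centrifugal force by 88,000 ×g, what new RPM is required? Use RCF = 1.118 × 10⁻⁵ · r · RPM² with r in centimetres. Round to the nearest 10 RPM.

44670 RPM

Current RCF = 1.118 × 10⁻⁵ × 6.4 × (27672)² = 1.118 × 10⁻⁵ × 6.4 × 765,739,584 ≈ 54,790.2 × g
Target RCF = 54,790.2 + 88,000 = 142,790.2 × g
N² = 142,790.2 / (7.1552 × 10⁻⁵) = 1,995,614,378
N ≈ √1,995,614,378 ≈ 44,672.3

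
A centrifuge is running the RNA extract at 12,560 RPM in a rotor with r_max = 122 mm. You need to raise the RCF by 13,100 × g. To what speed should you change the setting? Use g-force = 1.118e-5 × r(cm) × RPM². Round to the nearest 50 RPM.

15950 RPM

r = 122 mm = 12.2 cm
Current RCF = 1.118 × 10⁻⁵ × 12.2 × (12560)² = 1.118 × 10⁻⁵ × 12.2 × 157,753,600 ≈ 21,517 × g
Target RCF = 21,517 + 13,100 = 34,617 × g
N² = 34,617 / (13.6396 × 10⁻⁵) = 253,797,765
N ≈ √253,797,765 ≈ 15,931.0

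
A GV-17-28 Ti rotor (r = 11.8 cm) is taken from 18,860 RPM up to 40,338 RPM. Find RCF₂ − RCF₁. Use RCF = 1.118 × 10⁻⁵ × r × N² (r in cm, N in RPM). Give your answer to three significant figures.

168000 ×g

RCF₁ = 1.118 × 10⁻⁵ × 11.8 × (18860)² = 1.118 × 10⁻⁵ × 11.8 × 355,699,600 ≈ 46,925.3 × g
RCF₂ = 1.118 × 10⁻⁵ × 11.8 × (40338)² = 1.118 × 10⁻⁵ × 11.8 × 1,627,154,244 ≈ 214,660.7 × g
Increase = 214,660.7 − 46,925.3 = 167,735.4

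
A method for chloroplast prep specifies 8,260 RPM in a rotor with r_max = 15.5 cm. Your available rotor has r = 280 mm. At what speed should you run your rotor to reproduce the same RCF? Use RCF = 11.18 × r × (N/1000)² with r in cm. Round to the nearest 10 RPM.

RCF_original = 11.18 × 15.5 × (8.26)² = 11.18 × 15.5 × 68.2276 ≈ 11,823.2 × g
Your rotor: r = 280 mm = 28.0 cm
11,823.2 = 11.18 × 28 × (N/1000)²
(N/1000)² = 11,823.2 / 313.04 = 37.76898
N = 1000 × √37.76898 ≈ 6,145.6

≈ 6150 RPM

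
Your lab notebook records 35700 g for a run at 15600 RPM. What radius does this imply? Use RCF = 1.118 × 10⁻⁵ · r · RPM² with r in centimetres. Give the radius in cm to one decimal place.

35700 = 1.118 × 10⁻⁵ × r × (15600)²
r = 35700 / (1.118 × 10⁻⁵ × 243,360,000) = 35700 / 2720.765 ≈ 13.121 cm

r ≈ 13.1 cm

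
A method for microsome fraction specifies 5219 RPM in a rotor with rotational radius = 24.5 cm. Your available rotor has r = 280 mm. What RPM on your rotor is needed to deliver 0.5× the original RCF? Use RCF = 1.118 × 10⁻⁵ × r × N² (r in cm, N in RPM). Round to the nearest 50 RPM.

RCF = 1.118 × 10⁻⁵ × r × N²
RCF_original = 1.118 × 10⁻⁵ × 24.5 × (5219)² = 1.118 × 10⁻⁵ × 24.5 × 27,237,961 ≈ 7,460.7 × g
Target RCF = 0.5 × 7,460.7 ≈ 3,730.3 × g
Your rotor: r = 280 mm = 28.0 cm
3,730.3 = 1.118 × 10⁻⁵ × 28 × N²
N² = 3,730.3 / (31.304 × 10⁻⁵) = 11,916,369
N ≈ √11,916,369 ≈ 3,452.0

3450 RPM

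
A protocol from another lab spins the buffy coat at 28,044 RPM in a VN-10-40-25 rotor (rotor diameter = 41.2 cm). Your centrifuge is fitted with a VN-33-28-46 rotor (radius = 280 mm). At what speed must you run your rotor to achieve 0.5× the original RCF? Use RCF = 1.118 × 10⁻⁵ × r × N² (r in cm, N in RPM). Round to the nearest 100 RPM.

≈ 17000 RPM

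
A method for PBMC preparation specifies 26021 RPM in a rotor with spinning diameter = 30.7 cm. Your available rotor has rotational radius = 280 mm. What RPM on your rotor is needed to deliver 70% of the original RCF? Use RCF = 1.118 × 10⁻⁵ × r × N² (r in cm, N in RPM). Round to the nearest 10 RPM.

16120 RPM

Original rotor: r = 30.7 / 2 = 15.35 cm
RCF_original = 1.118 × 10⁻⁵ × 15.35 × (26021)² = 1.118 × 10⁻⁵ × 15.35 × 677,092,441 ≈ 116,197.9 × g
Target RCF = 0.7 × 116,197.9 ≈ 81,338.5 × g
Your rotor: r = 280 mm = 28.0 cm
81,338.5 = 1.118 × 10⁻⁵ × 28 × N²
N² = 81,338.5 / (31.304 × 10⁻⁵) = 259,834,206
N ≈ √259,834,206 ≈ 16,119.4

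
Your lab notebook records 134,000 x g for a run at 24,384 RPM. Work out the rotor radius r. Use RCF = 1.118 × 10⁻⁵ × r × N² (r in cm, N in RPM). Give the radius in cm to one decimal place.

134000 = 1.118 × 10⁻⁵ × r × (24384)²
r = 134000 / (1.118 × 10⁻⁵ × 594,579,456) = 134000 / 6647.398 ≈ 20.158 cm

≈ 20.2 cm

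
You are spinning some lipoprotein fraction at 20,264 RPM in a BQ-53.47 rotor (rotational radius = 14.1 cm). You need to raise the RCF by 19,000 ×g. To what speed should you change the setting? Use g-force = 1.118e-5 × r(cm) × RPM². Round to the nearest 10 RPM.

Current RCF = 1.118 × 10⁻⁵ × 14.1 × (20264)² = 1.118 × 10⁻⁵ × 14.1 × 410,629,696 ≈ 64,730.8 × g
Target RCF = 64,730.8 + 19,000 = 83,730.8 × g
N² = 83,730.8 / (15.7638 × 10⁻⁵) = 531,158,731
N ≈ √531,158,731 ≈ 23,046.9

N₂ ≈ 23050 RPM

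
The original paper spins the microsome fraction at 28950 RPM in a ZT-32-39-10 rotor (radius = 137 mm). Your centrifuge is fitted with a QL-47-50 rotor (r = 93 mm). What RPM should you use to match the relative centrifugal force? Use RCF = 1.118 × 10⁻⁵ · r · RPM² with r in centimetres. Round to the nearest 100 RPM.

Original rotor: r = 137 mm = 13.7 cm
RCF_original = 1.118 × 10⁻⁵ × 13.7 × (28950)² = 1.118 × 10⁻⁵ × 13.7 × 838,102,500 ≈ 128,368.8 × g
Your rotor: r = 93 mm = 9.3 cm
128,368.8 = 1.118 × 10⁻⁵ × 9.3 × N²
N² = 128,368.8 / (10.3974 × 10⁻⁵) = 1,234,624,041
N ≈ √1,234,624,041 ≈ 35,137.2

≈ 35100 RPM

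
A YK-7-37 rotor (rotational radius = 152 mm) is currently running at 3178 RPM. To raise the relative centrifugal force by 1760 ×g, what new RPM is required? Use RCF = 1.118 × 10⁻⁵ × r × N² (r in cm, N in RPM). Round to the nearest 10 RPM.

r = 152 mm = 15.2 cm
Current RCF = 1.118 × 10⁻⁵ × 15.2 × (3178)² = 1.118 × 10⁻⁵ × 15.2 × 10,099,684 ≈ 1,716.3 × g
Target RCF = 1,716.3 + 1,760 = 3,476.3 × g
N² = 3,476.3 / (16.9936 × 10⁻⁵) = 20,456,525
N ≈ √20,456,525 ≈ 4,522.9

≈ 4520 RPM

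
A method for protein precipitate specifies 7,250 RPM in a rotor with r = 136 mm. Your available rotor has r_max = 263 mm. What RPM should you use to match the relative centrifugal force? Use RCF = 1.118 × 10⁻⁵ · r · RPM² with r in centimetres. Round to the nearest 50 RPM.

Original rotor: r = 136 mm = 13.6 cm
RCF_original = 1.118 × 10⁻⁵ × 13.6 × (7250)² = 1.118 × 10⁻⁵ × 13.6 × 52,562,500 ≈ 7,992 × g
Your rotor: r = 263 mm = 26.3 cm
7,992 = 1.118 × 10⁻⁵ × 26.3 × N²
N² = 7,992 / (29.4034 × 10⁻⁵) = 27,180,530
N ≈ √27,180,530 ≈ 5,213.5

≈ 5200 RPM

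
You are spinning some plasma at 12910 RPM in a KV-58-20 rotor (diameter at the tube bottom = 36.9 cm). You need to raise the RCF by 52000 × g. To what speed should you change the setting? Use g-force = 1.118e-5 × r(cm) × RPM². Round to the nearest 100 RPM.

20500 RPM

r = 36.9 / 2 = 18.45 cm
Current RCF = 1.118 × 10⁻⁵ × 18.45 × (12910)² = 1.118 × 10⁻⁵ × 18.45 × 166,668,100 ≈ 34,378.8 × g
Target RCF = 34,378.8 + 52,000 = 86,378.8 × g
N² = 86,378.8 / (20.6271 × 10⁻⁵) = 418,763,665
N ≈ √418,763,665 ≈ 20,463.7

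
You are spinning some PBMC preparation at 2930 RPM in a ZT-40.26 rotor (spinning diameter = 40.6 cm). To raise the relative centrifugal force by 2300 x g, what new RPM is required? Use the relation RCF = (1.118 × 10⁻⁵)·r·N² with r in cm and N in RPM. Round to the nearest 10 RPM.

r = 40.6 / 2 = 20.3 cm
Current RCF = 1.118 × 10⁻⁵ × 20.3 × (2930)² = 1.118 × 10⁻⁵ × 20.3 × 8,584,900 ≈ 1,948.4 × g
Target RCF = 1,948.4 + 2,300 = 4,248.4 × g
N² = 4,248.4 / (22.6954 × 10⁻⁵) = 18,719,212
N ≈ √18,719,212 ≈ 4,326.6

N₂ ≈ 4330 RPM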